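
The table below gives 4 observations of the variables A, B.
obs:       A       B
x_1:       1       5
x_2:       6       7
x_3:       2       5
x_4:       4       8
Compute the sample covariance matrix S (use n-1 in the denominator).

Step 1 — column means:
  mean(A) = (1 + 6 + 2 + 4) / 4 = 13/4 = 3.25
  mean(B) = (5 + 7 + 5 + 8) / 4 = 25/4 = 6.25

Step 2 — sample covariance S[i,j] = (1/(n-1)) · Σ_k (x_{k,i} - mean_i) · (x_{k,j} - mean_j), with n-1 = 3.
  S[A,A] = ((-2.25)·(-2.25) + (2.75)·(2.75) + (-1.25)·(-1.25) + (0.75)·(0.75)) / 3 = 14.75/3 = 4.9167
  S[A,B] = ((-2.25)·(-1.25) + (2.75)·(0.75) + (-1.25)·(-1.25) + (0.75)·(1.75)) / 3 = 7.75/3 = 2.5833
  S[B,B] = ((-1.25)·(-1.25) + (0.75)·(0.75) + (-1.25)·(-1.25) + (1.75)·(1.75)) / 3 = 6.75/3 = 2.25

S is symmetric (S[j,i] = S[i,j]). Assembling:

S = [[4.9167, 2.5833],
 [2.5833, 2.25]]


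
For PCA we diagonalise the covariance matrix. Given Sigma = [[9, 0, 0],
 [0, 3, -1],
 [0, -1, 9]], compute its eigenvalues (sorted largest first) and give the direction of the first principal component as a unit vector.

Step 1 — characteristic polynomial p(λ) = det(λI - Sigma) = λ³ - tr·λ² + c_1·λ - det, where tr = trace, c_1 = sum of the principal 2×2 minors, det = det(Sigma):
  tr = 9 + 3 + 9 = 21,
  c_1 = (9·3 - (0)²) + (9·9 - (0)²) + (3·9 - (-1)²) = 27 + 81 + 26 = 134,
  det = 9·(3·9 - (-1)²) - (0)·((0)·9 - (-1)·(0)) + (0)·((0)·(-1) - 3·(0)) = 9·(26) - (0)·(0) + (0)·(0) = 234.
  So p(λ) = λ³ - 21λ² + 134λ - 234.
Step 2 — look for an integer root (rational root theorem: any rational root is an integer divisor of 234). Testing λ = 9:
  p(9) = 729 - 1701 + 1206 - 234 = 0  ✓
  Dividing out (λ - 9): p(λ) = (λ - 9)(λ² - 12λ + 26).
Step 3 — remaining eigenvalues from the quadratic λ² - 12λ + 26 = 0:
  Δ = 12² - 4·26 = 144 - 104 = 40,  λ = (12 ± √40)/2 = (12 ± 6.3246)/2 ≈ 9.1623 or 2.8377.
  Sorted: λ_1 = 9.1623,  λ_2 = 9,  λ_3 = 2.8377  (check: sum = 21 = tr ✓).

Step 4 — unit eigenvector for λ_1 ≈ 9.1623: v spans the null space of (Sigma - λ_1 I), whose rows are
  r_1 = (-0.1623, 0, 0),  r_2 = (0, -6.1623, -1),  r_3 = (0, -1, -0.1623).
  v is orthogonal to every row, so take v ∝ r_1 × r_2 = ((0)·(-1) - (0)·(-6.1623), (0)·(0) - (-0.1623)·(-1), (-0.1623)·(-6.1623) - (0)·(0)) ≈ (0, -0.1623, 1).
  Rescale (multiply by -1 so the first nonzero entry is positive): u = (0, 0.1623, -1).
  ||u|| = √((0)² + (0.1623)² + (-1)²) = √(1.0263) ≈ 1.0131,  v_1 = u/||u|| ≈ (0, 0.1602, -0.9871) (||v_1|| = 1).

λ_1 = 9.1623,  λ_2 = 9,  λ_3 = 2.8377;  v_1 ≈ (0, 0.1602, -0.9871)


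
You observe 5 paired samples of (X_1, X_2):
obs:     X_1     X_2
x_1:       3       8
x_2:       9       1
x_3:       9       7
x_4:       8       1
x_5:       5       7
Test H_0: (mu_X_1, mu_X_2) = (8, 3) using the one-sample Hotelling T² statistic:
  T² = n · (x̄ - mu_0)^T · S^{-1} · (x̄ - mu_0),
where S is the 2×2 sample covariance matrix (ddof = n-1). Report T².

Step 1 — sample mean vector:
  mean(X_1) = (3 + 9 + 9 + 8 + 5) / 5 = 34/5 = 6.8
  mean(X_2) = (8 + 1 + 7 + 1 + 7) / 5 = 24/5 = 4.8
  x̄ = (6.8, 4.8),  deviation x̄ - mu_0 = (6.8, 4.8) - (8, 3) = (-1.2, 1.8).

Step 2 — sample covariance matrix, S[i,j] = (1/(n-1)) · Σ_k (x_{k,i} - mean_i) · (x_{k,j} - mean_j), divisor n-1 = 4:
  S[X_1,X_1] = ((-3.8)·(-3.8) + (2.2)·(2.2) + (2.2)·(2.2) + (1.2)·(1.2) + (-1.8)·(-1.8)) / 4 = 28.8/4 = 7.2
  S[X_1,X_2] = ((-3.8)·(3.2) + (2.2)·(-3.8) + (2.2)·(2.2) + (1.2)·(-3.8) + (-1.8)·(2.2)) / 4 = -24.2/4 = -6.05
  S[X_2,X_2] = ((3.2)·(3.2) + (-3.8)·(-3.8) + (2.2)·(2.2) + (-3.8)·(-3.8) + (2.2)·(2.2)) / 4 = 48.8/4 = 12.2
  S = [[7.2, -6.05],
 [-6.05, 12.2]].

Step 3 — invert S. det(S) = 7.2·12.2 - (-6.05)² = 51.2375.
  S^{-1} = (1/det) · [[d, -b], [-b, a]] = [[0.2381, 0.1181],
 [0.1181, 0.1405]].

Step 4 — quadratic form (x̄ - mu_0)^T · S^{-1} · (x̄ - mu_0):
  S^{-1} · (x̄ - mu_0) = (-0.0732, 0.1112),
  (x̄ - mu_0)^T · [...] = (-1.2)·(-0.0732) + (1.8)·(0.1112) = 0.2881.

Step 5 — scale by n: T² = 5 · 0.2881 = 1.4404.

T² ≈ 1.4404


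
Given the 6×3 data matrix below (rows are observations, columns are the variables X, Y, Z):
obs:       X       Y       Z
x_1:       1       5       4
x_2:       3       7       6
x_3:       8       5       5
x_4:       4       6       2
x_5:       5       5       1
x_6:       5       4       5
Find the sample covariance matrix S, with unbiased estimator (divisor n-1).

Step 1 — column means:
  mean(X) = (1 + 3 + 8 + 4 + 5 + 5) / 6 = 26/6 = 4.3333
  mean(Y) = (5 + 7 + 5 + 6 + 5 + 4) / 6 = 32/6 = 5.3333
  mean(Z) = (4 + 6 + 5 + 2 + 1 + 5) / 6 = 23/6 = 3.8333

Step 2 — sample covariance S[i,j] = (1/(n-1)) · Σ_k (x_{k,i} - mean_i) · (x_{k,j} - mean_j), with n-1 = 5.
  S[X,X] = ((-3.3333)·(-3.3333) + (-1.3333)·(-1.3333) + (3.6667)·(3.6667) + (-0.3333)·(-0.3333) + (0.6667)·(0.6667) + (0.6667)·(0.6667)) / 5 = 27.3333/5 = 5.4667
  S[X,Y] = ((-3.3333)·(-0.3333) + (-1.3333)·(1.6667) + (3.6667)·(-0.3333) + (-0.3333)·(0.6667) + (0.6667)·(-0.3333) + (0.6667)·(-1.3333)) / 5 = -3.6667/5 = -0.7333
  S[X,Z] = ((-3.3333)·(0.1667) + (-1.3333)·(2.1667) + (3.6667)·(1.1667) + (-0.3333)·(-1.8333) + (0.6667)·(-2.8333) + (0.6667)·(1.1667)) / 5 = 0.3333/5 = 0.0667
  S[Y,Y] = ((-0.3333)·(-0.3333) + (1.6667)·(1.6667) + (-0.3333)·(-0.3333) + (0.6667)·(0.6667) + (-0.3333)·(-0.3333) + (-1.3333)·(-1.3333)) / 5 = 5.3333/5 = 1.0667
  S[Y,Z] = ((-0.3333)·(0.1667) + (1.6667)·(2.1667) + (-0.3333)·(1.1667) + (0.6667)·(-1.8333) + (-0.3333)·(-2.8333) + (-1.3333)·(1.1667)) / 5 = 1.3333/5 = 0.2667
  S[Z,Z] = ((0.1667)·(0.1667) + (2.1667)·(2.1667) + (1.1667)·(1.1667) + (-1.8333)·(-1.8333) + (-2.8333)·(-2.8333) + (1.1667)·(1.1667)) / 5 = 18.8333/5 = 3.7667

S is symmetric (S[j,i] = S[i,j]). Assembling:

S = [[5.4667, -0.7333, 0.0667],
 [-0.7333, 1.0667, 0.2667],
 [0.0667, 0.2667, 3.7667]]


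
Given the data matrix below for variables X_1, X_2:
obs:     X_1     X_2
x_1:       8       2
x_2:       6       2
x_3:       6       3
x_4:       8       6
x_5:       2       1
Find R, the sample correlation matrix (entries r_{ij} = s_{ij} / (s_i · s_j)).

Step 1 — column means:
  mean(X_1) = (8 + 6 + 6 + 8 + 2) / 5 = 30/5 = 6
  mean(X_2) = (2 + 2 + 3 + 6 + 1) / 5 = 14/5 = 2.8

Step 2 — sample variances and covariances s[i,j] = (1/(n-1)) · Σ_k (x_{k,i} - mean_i) · (x_{k,j} - mean_j), with n-1 = 4:
  s[X_1,X_1] = ((2)·(2) + (0)·(0) + (0)·(0) + (2)·(2) + (-4)·(-4)) / 4 = 24/4 = 6
  s[X_1,X_2] = ((2)·(-0.8) + (0)·(-0.8) + (0)·(0.2) + (2)·(3.2) + (-4)·(-1.8)) / 4 = 12/4 = 3
  s[X_2,X_2] = ((-0.8)·(-0.8) + (-0.8)·(-0.8) + (0.2)·(0.2) + (3.2)·(3.2) + (-1.8)·(-1.8)) / 4 = 14.8/4 = 3.7
  Sample standard deviations s_i = √(s[i,i]):
  s(X_1) = √(6) = 2.4495
  s(X_2) = √(3.7) = 1.9235

Step 3 — r_{ij} = s_{ij} / (s_i · s_j):
  r[X_1,X_1] = 1 (diagonal).
  r[X_1,X_2] = 3 / (2.4495 · 1.9235) = 3 / 4.7117 = 0.6367
  r[X_2,X_2] = 1 (diagonal).

R is symmetric with unit diagonal. Assembling:

R = [[1, 0.6367],
 [0.6367, 1]]


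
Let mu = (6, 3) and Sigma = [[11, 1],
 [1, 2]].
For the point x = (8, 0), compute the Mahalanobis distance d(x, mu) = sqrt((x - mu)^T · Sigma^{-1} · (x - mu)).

Step 1 — centre the observation: (x - mu) = (2, -3).

Step 2 — invert Sigma. det(Sigma) = 11·2 - (1)² = 21.
  Sigma^{-1} = (1/det) · [[d, -b], [-b, a]] = [[0.0952, -0.0476],
 [-0.0476, 0.5238]].

Step 3 — form the quadratic (x - mu)^T · Sigma^{-1} · (x - mu):
  Sigma^{-1} · (x - mu) = (0.3333, -1.6667).
  (x - mu)^T · [Sigma^{-1} · (x - mu)] = (2)·(0.3333) + (-3)·(-1.6667) = 5.6667.

Step 4 — take square root: d = √(5.6667) ≈ 2.3805.

d(x, mu) = √(5.6667) ≈ 2.3805


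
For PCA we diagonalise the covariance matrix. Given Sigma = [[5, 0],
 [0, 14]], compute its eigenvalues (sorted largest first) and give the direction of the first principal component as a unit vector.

Step 1 — characteristic polynomial of 2×2 Sigma:
  det(Sigma - λI) = λ² - trace · λ + det = 0.
  trace = 5 + 14 = 19, det = 5·14 - (0)² = 70.
Step 2 — discriminant:
  Δ = trace² - 4·det = 361 - 280 = 81.
Step 3 — eigenvalues:
  λ = (trace ± √Δ)/2 = (19 ± 9)/2,
  λ_1 = 14,  λ_2 = 5.

Step 4 — unit eigenvector for λ_1: Sigma is diagonal, so its eigenvectors are the coordinate axes. λ_1 = 14 is the diagonal entry on the second coordinate axis, hence
  v_1 = (0, 1) (||v_1|| = 1).

λ_1 = 14,  λ_2 = 5;  v_1 ≈ (0, 1)


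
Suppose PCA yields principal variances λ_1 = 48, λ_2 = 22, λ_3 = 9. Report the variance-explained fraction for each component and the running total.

Step 1 — total variance = trace(Sigma) = Σ λ_i = 48 + 22 + 9 = 79.

Step 2 — fraction explained by component i = λ_i / Σ λ:
  PC1: 48/79 = 0.6076
  PC2: 22/79 = 0.2785
  PC3: 9/79 = 0.1139

Step 3 — cumulative fraction after k components = (λ_1 + ... + λ_k) / Σ λ:
  k = 1: 48/79 = 0.6076
  k = 2: (48 + 22)/79 = 70/79 = 0.8861
  k = 3: (48 + 22 + 9)/79 = 79/79 = 1

Summary (fraction, with percent):

explained: PC1 0.6076 (60.76%), PC2 0.2785 (27.85%), PC3 0.1139 (11.39%);  cumulative: 0.6076, 0.8861, 1


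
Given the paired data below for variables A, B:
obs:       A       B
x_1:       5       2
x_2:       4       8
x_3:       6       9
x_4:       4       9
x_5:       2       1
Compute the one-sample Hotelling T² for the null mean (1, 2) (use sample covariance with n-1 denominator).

Step 1 — sample mean vector:
  mean(A) = (5 + 4 + 6 + 4 + 2) / 5 = 21/5 = 4.2
  mean(B) = (2 + 8 + 9 + 9 + 1) / 5 = 29/5 = 5.8
  x̄ = (4.2, 5.8),  deviation x̄ - mu_0 = (4.2, 5.8) - (1, 2) = (3.2, 3.8).

Step 2 — sample covariance matrix, S[i,j] = (1/(n-1)) · Σ_k (x_{k,i} - mean_i) · (x_{k,j} - mean_j), divisor n-1 = 4:
  S[A,A] = ((0.8)·(0.8) + (-0.2)·(-0.2) + (1.8)·(1.8) + (-0.2)·(-0.2) + (-2.2)·(-2.2)) / 4 = 8.8/4 = 2.2
  S[A,B] = ((0.8)·(-3.8) + (-0.2)·(2.2) + (1.8)·(3.2) + (-0.2)·(3.2) + (-2.2)·(-4.8)) / 4 = 12.2/4 = 3.05
  S[B,B] = ((-3.8)·(-3.8) + (2.2)·(2.2) + (3.2)·(3.2) + (3.2)·(3.2) + (-4.8)·(-4.8)) / 4 = 62.8/4 = 15.7
  S = [[2.2, 3.05],
 [3.05, 15.7]].

Step 3 — invert S. det(S) = 2.2·15.7 - (3.05)² = 25.2375.
  S^{-1} = (1/det) · [[d, -b], [-b, a]] = [[0.6221, -0.1209],
 [-0.1209, 0.0872]].

Step 4 — quadratic form (x̄ - mu_0)^T · S^{-1} · (x̄ - mu_0):
  S^{-1} · (x̄ - mu_0) = (1.5315, -0.0555),
  (x̄ - mu_0)^T · [...] = (3.2)·(1.5315) + (3.8)·(-0.0555) = 4.6898.

Step 5 — scale by n: T² = 5 · 4.6898 = 23.4492.

T² ≈ 23.4492


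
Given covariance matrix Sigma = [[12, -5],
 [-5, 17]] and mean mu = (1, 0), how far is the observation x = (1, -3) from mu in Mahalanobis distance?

Step 1 — centre the observation: (x - mu) = (0, -3).

Step 2 — invert Sigma. det(Sigma) = 12·17 - (-5)² = 179.
  Sigma^{-1} = (1/det) · [[d, -b], [-b, a]] = [[0.095, 0.0279],
 [0.0279, 0.067]].

Step 3 — form the quadratic (x - mu)^T · Sigma^{-1} · (x - mu):
  Sigma^{-1} · (x - mu) = (-0.0838, -0.2011).
  (x - mu)^T · [Sigma^{-1} · (x - mu)] = (0)·(-0.0838) + (-3)·(-0.2011) = 0.6034.

Step 4 — take square root: d = √(0.6034) ≈ 0.7768.

d(x, mu) = √(0.6034) ≈ 0.7768


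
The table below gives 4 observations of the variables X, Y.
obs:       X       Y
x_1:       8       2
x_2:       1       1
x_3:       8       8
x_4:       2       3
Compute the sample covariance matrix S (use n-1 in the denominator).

Step 1 — column means:
  mean(X) = (8 + 1 + 8 + 2) / 4 = 19/4 = 4.75
  mean(Y) = (2 + 1 + 8 + 3) / 4 = 14/4 = 3.5

Step 2 — sample covariance S[i,j] = (1/(n-1)) · Σ_k (x_{k,i} - mean_i) · (x_{k,j} - mean_j), with n-1 = 3.
  S[X,X] = ((3.25)·(3.25) + (-3.75)·(-3.75) + (3.25)·(3.25) + (-2.75)·(-2.75)) / 3 = 42.75/3 = 14.25
  S[X,Y] = ((3.25)·(-1.5) + (-3.75)·(-2.5) + (3.25)·(4.5) + (-2.75)·(-0.5)) / 3 = 20.5/3 = 6.8333
  S[Y,Y] = ((-1.5)·(-1.5) + (-2.5)·(-2.5) + (4.5)·(4.5) + (-0.5)·(-0.5)) / 3 = 29/3 = 9.6667

S is symmetric (S[j,i] = S[i,j]). Assembling:

S = [[14.25, 6.8333],
 [6.8333, 9.6667]]


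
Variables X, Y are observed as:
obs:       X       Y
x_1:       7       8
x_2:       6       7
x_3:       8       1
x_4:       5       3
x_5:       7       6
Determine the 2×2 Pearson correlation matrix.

Step 1 — column means:
  mean(X) = (7 + 6 + 8 + 5 + 7) / 5 = 33/5 = 6.6
  mean(Y) = (8 + 7 + 1 + 3 + 6) / 5 = 25/5 = 5

Step 2 — sample variances and covariances s[i,j] = (1/(n-1)) · Σ_k (x_{k,i} - mean_i) · (x_{k,j} - mean_j), with n-1 = 4:
  s[X,X] = ((0.4)·(0.4) + (-0.6)·(-0.6) + (1.4)·(1.4) + (-1.6)·(-1.6) + (0.4)·(0.4)) / 4 = 5.2/4 = 1.3
  s[X,Y] = ((0.4)·(3) + (-0.6)·(2) + (1.4)·(-4) + (-1.6)·(-2) + (0.4)·(1)) / 4 = -2/4 = -0.5
  s[Y,Y] = ((3)·(3) + (2)·(2) + (-4)·(-4) + (-2)·(-2) + (1)·(1)) / 4 = 34/4 = 8.5
  Sample standard deviations s_i = √(s[i,i]):
  s(X) = √(1.3) = 1.1402
  s(Y) = √(8.5) = 2.9155

Step 3 — r_{ij} = s_{ij} / (s_i · s_j):
  r[X,X] = 1 (diagonal).
  r[X,Y] = -0.5 / (1.1402 · 2.9155) = -0.5 / 3.3242 = -0.1504
  r[Y,Y] = 1 (diagonal).

R is symmetric with unit diagonal. Assembling:

R = [[1, -0.1504],
 [-0.1504, 1]]


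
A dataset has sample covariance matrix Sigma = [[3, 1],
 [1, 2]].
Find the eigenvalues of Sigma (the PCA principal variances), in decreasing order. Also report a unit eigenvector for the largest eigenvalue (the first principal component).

Step 1 — characteristic polynomial of 2×2 Sigma:
  det(Sigma - λI) = λ² - trace · λ + det = 0.
  trace = 3 + 2 = 5, det = 3·2 - (1)² = 5.
Step 2 — discriminant:
  Δ = trace² - 4·det = 25 - 20 = 5.
Step 3 — eigenvalues:
  λ = (trace ± √Δ)/2 = (5 ± 2.2361)/2,
  λ_1 = 3.618,  λ_2 = 1.382.

Step 4 — unit eigenvector for λ_1: solve (Sigma - λ_1 I)v = 0. First row:
  (3 - 3.618)·v_x + (1)·v_y = 0, i.e. (-0.618)·v_x + (1)·v_y = 0,
  so v ∝ (b, λ_1 - a) = (1, 0.618) = u.
  ||u|| = √((1)² + (0.618)²) = √(1.382) ≈ 1.1756,
  v_1 = u/||u|| ≈ (0.8507, 0.5257) (||v_1|| = 1).

λ_1 = 3.618,  λ_2 = 1.382;  v_1 ≈ (0.8507, 0.5257)


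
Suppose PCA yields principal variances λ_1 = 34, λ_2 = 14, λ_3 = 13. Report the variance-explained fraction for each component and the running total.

Step 1 — total variance = trace(Sigma) = Σ λ_i = 34 + 14 + 13 = 61.

Step 2 — fraction explained by component i = λ_i / Σ λ:
  PC1: 34/61 = 0.5574
  PC2: 14/61 = 0.2295
  PC3: 13/61 = 0.2131

Step 3 — cumulative fraction after k components = (λ_1 + ... + λ_k) / Σ λ:
  k = 1: 34/61 = 0.5574
  k = 2: (34 + 14)/61 = 48/61 = 0.7869
  k = 3: (34 + 14 + 13)/61 = 61/61 = 1

Summary (fraction, with percent):

explained: PC1 0.5574 (55.74%), PC2 0.2295 (22.95%), PC3 0.2131 (21.31%);  cumulative: 0.5574, 0.7869, 1


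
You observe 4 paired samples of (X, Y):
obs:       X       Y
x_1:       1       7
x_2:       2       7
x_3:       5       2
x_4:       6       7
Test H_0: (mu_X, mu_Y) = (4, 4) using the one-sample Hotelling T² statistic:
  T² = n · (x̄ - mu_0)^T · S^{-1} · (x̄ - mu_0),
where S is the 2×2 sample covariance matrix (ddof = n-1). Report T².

Step 1 — sample mean vector:
  mean(X) = (1 + 2 + 5 + 6) / 4 = 14/4 = 3.5
  mean(Y) = (7 + 7 + 2 + 7) / 4 = 23/4 = 5.75
  x̄ = (3.5, 5.75),  deviation x̄ - mu_0 = (3.5, 5.75) - (4, 4) = (-0.5, 1.75).

Step 2 — sample covariance matrix, S[i,j] = (1/(n-1)) · Σ_k (x_{k,i} - mean_i) · (x_{k,j} - mean_j), divisor n-1 = 3:
  S[X,X] = ((-2.5)·(-2.5) + (-1.5)·(-1.5) + (1.5)·(1.5) + (2.5)·(2.5)) / 3 = 17/3 = 5.6667
  S[X,Y] = ((-2.5)·(1.25) + (-1.5)·(1.25) + (1.5)·(-3.75) + (2.5)·(1.25)) / 3 = -7.5/3 = -2.5
  S[Y,Y] = ((1.25)·(1.25) + (1.25)·(1.25) + (-3.75)·(-3.75) + (1.25)·(1.25)) / 3 = 18.75/3 = 6.25
  S = [[5.6667, -2.5],
 [-2.5, 6.25]].

Step 3 — invert S. det(S) = 5.6667·6.25 - (-2.5)² = 29.1667.
  S^{-1} = (1/det) · [[d, -b], [-b, a]] = [[0.2143, 0.0857],
 [0.0857, 0.1943]].

Step 4 — quadratic form (x̄ - mu_0)^T · S^{-1} · (x̄ - mu_0):
  S^{-1} · (x̄ - mu_0) = (0.0429, 0.2971),
  (x̄ - mu_0)^T · [...] = (-0.5)·(0.0429) + (1.75)·(0.2971) = 0.4986.

Step 5 — scale by n: T² = 4 · 0.4986 = 1.9943.

T² ≈ 1.9943


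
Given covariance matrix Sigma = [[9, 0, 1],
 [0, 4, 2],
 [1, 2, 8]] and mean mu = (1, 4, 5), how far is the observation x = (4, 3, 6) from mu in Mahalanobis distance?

Step 1 — centre the observation: (x - mu) = (3, -1, 1).

Step 2 — invert Sigma (cofactor / det for 3×3, or solve directly):
  Sigma^{-1} = [[0.1129, 0.0081, -0.0161],
 [0.0081, 0.2863, -0.0726],
 [-0.0161, -0.0726, 0.1452]].

Step 3 — form the quadratic (x - mu)^T · Sigma^{-1} · (x - mu):
  Sigma^{-1} · (x - mu) = (0.3145, -0.3347, 0.1694).
  (x - mu)^T · [Sigma^{-1} · (x - mu)] = (3)·(0.3145) + (-1)·(-0.3347) + (1)·(0.1694) = 1.4476.

Step 4 — take square root: d = √(1.4476) ≈ 1.2032.

d(x, mu) = √(1.4476) ≈ 1.2032


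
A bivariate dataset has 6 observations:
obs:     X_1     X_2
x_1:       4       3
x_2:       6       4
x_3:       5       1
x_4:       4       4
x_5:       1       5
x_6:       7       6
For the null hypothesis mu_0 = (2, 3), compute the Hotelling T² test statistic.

Step 1 — sample mean vector:
  mean(X_1) = (4 + 6 + 5 + 4 + 1 + 7) / 6 = 27/6 = 4.5
  mean(X_2) = (3 + 4 + 1 + 4 + 5 + 6) / 6 = 23/6 = 3.8333
  x̄ = (4.5, 3.8333),  deviation x̄ - mu_0 = (4.5, 3.8333) - (2, 3) = (2.5, 0.8333).

Step 2 — sample covariance matrix, S[i,j] = (1/(n-1)) · Σ_k (x_{k,i} - mean_i) · (x_{k,j} - mean_j), divisor n-1 = 5:
  S[X_1,X_1] = ((-0.5)·(-0.5) + (1.5)·(1.5) + (0.5)·(0.5) + (-0.5)·(-0.5) + (-3.5)·(-3.5) + (2.5)·(2.5)) / 5 = 21.5/5 = 4.3
  S[X_1,X_2] = ((-0.5)·(-0.8333) + (1.5)·(0.1667) + (0.5)·(-2.8333) + (-0.5)·(0.1667) + (-3.5)·(1.1667) + (2.5)·(2.1667)) / 5 = 0.5/5 = 0.1
  S[X_2,X_2] = ((-0.8333)·(-0.8333) + (0.1667)·(0.1667) + (-2.8333)·(-2.8333) + (0.1667)·(0.1667) + (1.1667)·(1.1667) + (2.1667)·(2.1667)) / 5 = 14.8333/5 = 2.9667
  S = [[4.3, 0.1],
 [0.1, 2.9667]].

Step 3 — invert S. det(S) = 4.3·2.9667 - (0.1)² = 12.7467.
  S^{-1} = (1/det) · [[d, -b], [-b, a]] = [[0.2327, -0.0078],
 [-0.0078, 0.3373]].

Step 4 — quadratic form (x̄ - mu_0)^T · S^{-1} · (x̄ - mu_0):
  S^{-1} · (x̄ - mu_0) = (0.5753, 0.2615),
  (x̄ - mu_0)^T · [...] = (2.5)·(0.5753) + (0.8333)·(0.2615) = 1.6562.

Step 5 — scale by n: T² = 6 · 1.6562 = 9.9372.

T² ≈ 9.9372


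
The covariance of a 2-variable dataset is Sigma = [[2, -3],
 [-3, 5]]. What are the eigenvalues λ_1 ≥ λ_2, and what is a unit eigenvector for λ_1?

Step 1 — characteristic polynomial of 2×2 Sigma:
  det(Sigma - λI) = λ² - trace · λ + det = 0.
  trace = 2 + 5 = 7, det = 2·5 - (-3)² = 1.
Step 2 — discriminant:
  Δ = trace² - 4·det = 49 - 4 = 45.
Step 3 — eigenvalues:
  λ = (trace ± √Δ)/2 = (7 ± 6.7082)/2,
  λ_1 = 6.8541,  λ_2 = 0.1459.

Step 4 — unit eigenvector for λ_1: solve (Sigma - λ_1 I)v = 0. First row:
  (2 - 6.8541)·v_x + (-3)·v_y = 0, i.e. (-4.8541)·v_x + (-3)·v_y = 0,
  so v ∝ (b, λ_1 - a) = (-3, 4.8541); multiply by -1 so the first entry is positive: u = (3, -4.8541).
  ||u|| = √((3)² + (-4.8541)²) = √(32.5623) ≈ 5.7063,
  v_1 = u/||u|| ≈ (0.5257, -0.8507) (||v_1|| = 1).

λ_1 = 6.8541,  λ_2 = 0.1459;  v_1 ≈ (0.5257, -0.8507)


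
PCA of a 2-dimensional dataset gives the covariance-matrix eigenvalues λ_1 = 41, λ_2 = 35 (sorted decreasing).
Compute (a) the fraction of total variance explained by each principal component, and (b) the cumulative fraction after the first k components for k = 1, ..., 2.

Step 1 — total variance = trace(Sigma) = Σ λ_i = 41 + 35 = 76.

Step 2 — fraction explained by component i = λ_i / Σ λ:
  PC1: 41/76 = 0.5395
  PC2: 35/76 = 0.4605

Step 3 — cumulative fraction after k components = (λ_1 + ... + λ_k) / Σ λ:
  k = 1: 41/76 = 0.5395
  k = 2: (41 + 35)/76 = 76/76 = 1

Summary (fraction, with percent):

explained: PC1 0.5395 (53.95%), PC2 0.4605 (46.05%);  cumulative: 0.5395, 1


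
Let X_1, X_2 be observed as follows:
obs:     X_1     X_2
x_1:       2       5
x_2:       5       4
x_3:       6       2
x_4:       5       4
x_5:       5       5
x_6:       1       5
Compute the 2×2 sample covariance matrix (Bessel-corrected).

Step 1 — column means:
  mean(X_1) = (2 + 5 + 6 + 5 + 5 + 1) / 6 = 24/6 = 4
  mean(X_2) = (5 + 4 + 2 + 4 + 5 + 5) / 6 = 25/6 = 4.1667

Step 2 — sample covariance S[i,j] = (1/(n-1)) · Σ_k (x_{k,i} - mean_i) · (x_{k,j} - mean_j), with n-1 = 5.
  S[X_1,X_1] = ((-2)·(-2) + (1)·(1) + (2)·(2) + (1)·(1) + (1)·(1) + (-3)·(-3)) / 5 = 20/5 = 4
  S[X_1,X_2] = ((-2)·(0.8333) + (1)·(-0.1667) + (2)·(-2.1667) + (1)·(-0.1667) + (1)·(0.8333) + (-3)·(0.8333)) / 5 = -8/5 = -1.6
  S[X_2,X_2] = ((0.8333)·(0.8333) + (-0.1667)·(-0.1667) + (-2.1667)·(-2.1667) + (-0.1667)·(-0.1667) + (0.8333)·(0.8333) + (0.8333)·(0.8333)) / 5 = 6.8333/5 = 1.3667

S is symmetric (S[j,i] = S[i,j]). Assembling:

S = [[4, -1.6],
 [-1.6, 1.3667]]


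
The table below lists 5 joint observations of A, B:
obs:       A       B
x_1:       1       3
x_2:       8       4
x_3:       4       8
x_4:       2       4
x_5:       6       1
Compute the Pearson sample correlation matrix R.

Step 1 — column means:
  mean(A) = (1 + 8 + 4 + 2 + 6) / 5 = 21/5 = 4.2
  mean(B) = (3 + 4 + 8 + 4 + 1) / 5 = 20/5 = 4

Step 2 — sample variances and covariances s[i,j] = (1/(n-1)) · Σ_k (x_{k,i} - mean_i) · (x_{k,j} - mean_j), with n-1 = 4:
  s[A,A] = ((-3.2)·(-3.2) + (3.8)·(3.8) + (-0.2)·(-0.2) + (-2.2)·(-2.2) + (1.8)·(1.8)) / 4 = 32.8/4 = 8.2
  s[A,B] = ((-3.2)·(-1) + (3.8)·(0) + (-0.2)·(4) + (-2.2)·(0) + (1.8)·(-3)) / 4 = -3/4 = -0.75
  s[B,B] = ((-1)·(-1) + (0)·(0) + (4)·(4) + (0)·(0) + (-3)·(-3)) / 4 = 26/4 = 6.5
  Sample standard deviations s_i = √(s[i,i]):
  s(A) = √(8.2) = 2.8636
  s(B) = √(6.5) = 2.5495

Step 3 — r_{ij} = s_{ij} / (s_i · s_j):
  r[A,A] = 1 (diagonal).
  r[A,B] = -0.75 / (2.8636 · 2.5495) = -0.75 / 7.3007 = -0.1027
  r[B,B] = 1 (diagonal).

R is symmetric with unit diagonal. Assembling:

R = [[1, -0.1027],
 [-0.1027, 1]]


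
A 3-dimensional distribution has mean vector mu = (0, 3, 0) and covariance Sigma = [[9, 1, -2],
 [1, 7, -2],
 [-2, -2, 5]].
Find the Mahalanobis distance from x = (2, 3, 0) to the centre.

Step 1 — centre the observation: (x - mu) = (2, 0, 0).

Step 2 — invert Sigma (cofactor / det for 3×3, or solve directly):
  Sigma^{-1} = [[0.122, -0.0039, 0.0472],
 [-0.0039, 0.1614, 0.063],
 [0.0472, 0.063, 0.2441]].

Step 3 — form the quadratic (x - mu)^T · Sigma^{-1} · (x - mu):
  Sigma^{-1} · (x - mu) = (0.2441, -0.0079, 0.0945).
  (x - mu)^T · [Sigma^{-1} · (x - mu)] = (2)·(0.2441) + (0)·(-0.0079) + (0)·(0.0945) = 0.4882.

Step 4 — take square root: d = √(0.4882) ≈ 0.6987.

d(x, mu) = √(0.4882) ≈ 0.6987


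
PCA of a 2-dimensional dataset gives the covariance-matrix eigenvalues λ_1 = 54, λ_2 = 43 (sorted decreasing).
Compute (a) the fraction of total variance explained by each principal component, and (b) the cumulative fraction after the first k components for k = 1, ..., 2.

Step 1 — total variance = trace(Sigma) = Σ λ_i = 54 + 43 = 97.

Step 2 — fraction explained by component i = λ_i / Σ λ:
  PC1: 54/97 = 0.5567
  PC2: 43/97 = 0.4433

Step 3 — cumulative fraction after k components = (λ_1 + ... + λ_k) / Σ λ:
  k = 1: 54/97 = 0.5567
  k = 2: (54 + 43)/97 = 97/97 = 1

Summary (fraction, with percent):

explained: PC1 0.5567 (55.67%), PC2 0.4433 (44.33%);  cumulative: 0.5567, 1


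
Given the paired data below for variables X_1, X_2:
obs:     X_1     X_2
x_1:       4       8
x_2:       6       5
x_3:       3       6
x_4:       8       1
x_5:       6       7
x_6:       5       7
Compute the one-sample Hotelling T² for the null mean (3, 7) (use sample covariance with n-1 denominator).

Step 1 — sample mean vector:
  mean(X_1) = (4 + 6 + 3 + 8 + 6 + 5) / 6 = 32/6 = 5.3333
  mean(X_2) = (8 + 5 + 6 + 1 + 7 + 7) / 6 = 34/6 = 5.6667
  x̄ = (5.3333, 5.6667),  deviation x̄ - mu_0 = (5.3333, 5.6667) - (3, 7) = (2.3333, -1.3333).

Step 2 — sample covariance matrix, S[i,j] = (1/(n-1)) · Σ_k (x_{k,i} - mean_i) · (x_{k,j} - mean_j), divisor n-1 = 5:
  S[X_1,X_1] = ((-1.3333)·(-1.3333) + (0.6667)·(0.6667) + (-2.3333)·(-2.3333) + (2.6667)·(2.6667) + (0.6667)·(0.6667) + (-0.3333)·(-0.3333)) / 5 = 15.3333/5 = 3.0667
  S[X_1,X_2] = ((-1.3333)·(2.3333) + (0.6667)·(-0.6667) + (-2.3333)·(0.3333) + (2.6667)·(-4.6667) + (0.6667)·(1.3333) + (-0.3333)·(1.3333)) / 5 = -16.3333/5 = -3.2667
  S[X_2,X_2] = ((2.3333)·(2.3333) + (-0.6667)·(-0.6667) + (0.3333)·(0.3333) + (-4.6667)·(-4.6667) + (1.3333)·(1.3333) + (1.3333)·(1.3333)) / 5 = 31.3333/5 = 6.2667
  S = [[3.0667, -3.2667],
 [-3.2667, 6.2667]].

Step 3 — invert S. det(S) = 3.0667·6.2667 - (-3.2667)² = 8.5467.
  S^{-1} = (1/det) · [[d, -b], [-b, a]] = [[0.7332, 0.3822],
 [0.3822, 0.3588]].

Step 4 — quadratic form (x̄ - mu_0)^T · S^{-1} · (x̄ - mu_0):
  S^{-1} · (x̄ - mu_0) = (1.2012, 0.4134),
  (x̄ - mu_0)^T · [...] = (2.3333)·(1.2012) + (-1.3333)·(0.4134) = 2.2517.

Step 5 — scale by n: T² = 6 · 2.2517 = 13.5101.

T² ≈ 13.5101


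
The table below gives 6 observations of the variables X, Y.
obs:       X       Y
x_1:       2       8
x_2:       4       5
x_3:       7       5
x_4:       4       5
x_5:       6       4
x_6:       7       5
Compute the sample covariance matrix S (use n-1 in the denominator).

Step 1 — column means:
  mean(X) = (2 + 4 + 7 + 4 + 6 + 7) / 6 = 30/6 = 5
  mean(Y) = (8 + 5 + 5 + 5 + 4 + 5) / 6 = 32/6 = 5.3333

Step 2 — sample covariance S[i,j] = (1/(n-1)) · Σ_k (x_{k,i} - mean_i) · (x_{k,j} - mean_j), with n-1 = 5.
  S[X,X] = ((-3)·(-3) + (-1)·(-1) + (2)·(2) + (-1)·(-1) + (1)·(1) + (2)·(2)) / 5 = 20/5 = 4
  S[X,Y] = ((-3)·(2.6667) + (-1)·(-0.3333) + (2)·(-0.3333) + (-1)·(-0.3333) + (1)·(-1.3333) + (2)·(-0.3333)) / 5 = -10/5 = -2
  S[Y,Y] = ((2.6667)·(2.6667) + (-0.3333)·(-0.3333) + (-0.3333)·(-0.3333) + (-0.3333)·(-0.3333) + (-1.3333)·(-1.3333) + (-0.3333)·(-0.3333)) / 5 = 9.3333/5 = 1.8667

S is symmetric (S[j,i] = S[i,j]). Assembling:

S = [[4, -2],
 [-2, 1.8667]]


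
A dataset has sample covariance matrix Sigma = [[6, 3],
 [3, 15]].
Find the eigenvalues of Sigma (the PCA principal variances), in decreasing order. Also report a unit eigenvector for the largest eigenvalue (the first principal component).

Step 1 — characteristic polynomial of 2×2 Sigma:
  det(Sigma - λI) = λ² - trace · λ + det = 0.
  trace = 6 + 15 = 21, det = 6·15 - (3)² = 81.
Step 2 — discriminant:
  Δ = trace² - 4·det = 441 - 324 = 117.
Step 3 — eigenvalues:
  λ = (trace ± √Δ)/2 = (21 ± 10.8167)/2,
  λ_1 = 15.9083,  λ_2 = 5.0917.

Step 4 — unit eigenvector for λ_1: solve (Sigma - λ_1 I)v = 0. First row:
  (6 - 15.9083)·v_x + (3)·v_y = 0, i.e. (-9.9083)·v_x + (3)·v_y = 0,
  so v ∝ (b, λ_1 - a) = (3, 9.9083) = u.
  ||u|| = √((3)² + (9.9083)²) = √(107.1749) ≈ 10.3525,
  v_1 = u/||u|| ≈ (0.2898, 0.9571) (||v_1|| = 1).

λ_1 = 15.9083,  λ_2 = 5.0917;  v_1 ≈ (0.2898, 0.9571)


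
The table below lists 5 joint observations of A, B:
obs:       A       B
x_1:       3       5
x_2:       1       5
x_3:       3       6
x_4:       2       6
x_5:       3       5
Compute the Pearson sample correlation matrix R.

Step 1 — column means:
  mean(A) = (3 + 1 + 3 + 2 + 3) / 5 = 12/5 = 2.4
  mean(B) = (5 + 5 + 6 + 6 + 5) / 5 = 27/5 = 5.4

Step 2 — sample variances and covariances s[i,j] = (1/(n-1)) · Σ_k (x_{k,i} - mean_i) · (x_{k,j} - mean_j), with n-1 = 4:
  s[A,A] = ((0.6)·(0.6) + (-1.4)·(-1.4) + (0.6)·(0.6) + (-0.4)·(-0.4) + (0.6)·(0.6)) / 4 = 3.2/4 = 0.8
  s[A,B] = ((0.6)·(-0.4) + (-1.4)·(-0.4) + (0.6)·(0.6) + (-0.4)·(0.6) + (0.6)·(-0.4)) / 4 = 0.2/4 = 0.05
  s[B,B] = ((-0.4)·(-0.4) + (-0.4)·(-0.4) + (0.6)·(0.6) + (0.6)·(0.6) + (-0.4)·(-0.4)) / 4 = 1.2/4 = 0.3
  Sample standard deviations s_i = √(s[i,i]):
  s(A) = √(0.8) = 0.8944
  s(B) = √(0.3) = 0.5477

Step 3 — r_{ij} = s_{ij} / (s_i · s_j):
  r[A,A] = 1 (diagonal).
  r[A,B] = 0.05 / (0.8944 · 0.5477) = 0.05 / 0.4899 = 0.1021
  r[B,B] = 1 (diagonal).

R is symmetric with unit diagonal. Assembling:

R = [[1, 0.1021],
 [0.1021, 1]]


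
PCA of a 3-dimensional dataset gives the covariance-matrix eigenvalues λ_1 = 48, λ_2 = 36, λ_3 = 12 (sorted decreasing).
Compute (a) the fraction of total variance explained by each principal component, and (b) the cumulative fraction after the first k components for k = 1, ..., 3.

Step 1 — total variance = trace(Sigma) = Σ λ_i = 48 + 36 + 12 = 96.

Step 2 — fraction explained by component i = λ_i / Σ λ:
  PC1: 48/96 = 0.5
  PC2: 36/96 = 0.375
  PC3: 12/96 = 0.125

Step 3 — cumulative fraction after k components = (λ_1 + ... + λ_k) / Σ λ:
  k = 1: 48/96 = 0.5
  k = 2: (48 + 36)/96 = 84/96 = 0.875
  k = 3: (48 + 36 + 12)/96 = 96/96 = 1

Summary (fraction, with percent):

explained: PC1 0.5 (50%), PC2 0.375 (37.5%), PC3 0.125 (12.5%);  cumulative: 0.5, 0.875, 1


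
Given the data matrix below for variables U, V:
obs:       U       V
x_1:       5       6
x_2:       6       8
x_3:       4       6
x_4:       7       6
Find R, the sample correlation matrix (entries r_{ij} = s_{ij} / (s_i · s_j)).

Step 1 — column means:
  mean(U) = (5 + 6 + 4 + 7) / 4 = 22/4 = 5.5
  mean(V) = (6 + 8 + 6 + 6) / 4 = 26/4 = 6.5

Step 2 — sample variances and covariances s[i,j] = (1/(n-1)) · Σ_k (x_{k,i} - mean_i) · (x_{k,j} - mean_j), with n-1 = 3:
  s[U,U] = ((-0.5)·(-0.5) + (0.5)·(0.5) + (-1.5)·(-1.5) + (1.5)·(1.5)) / 3 = 5/3 = 1.6667
  s[U,V] = ((-0.5)·(-0.5) + (0.5)·(1.5) + (-1.5)·(-0.5) + (1.5)·(-0.5)) / 3 = 1/3 = 0.3333
  s[V,V] = ((-0.5)·(-0.5) + (1.5)·(1.5) + (-0.5)·(-0.5) + (-0.5)·(-0.5)) / 3 = 3/3 = 1
  Sample standard deviations s_i = √(s[i,i]):
  s(U) = √(1.6667) = 1.291
  s(V) = √(1) = 1

Step 3 — r_{ij} = s_{ij} / (s_i · s_j):
  r[U,U] = 1 (diagonal).
  r[U,V] = 0.3333 / (1.291 · 1) = 0.3333 / 1.291 = 0.2582
  r[V,V] = 1 (diagonal).

R is symmetric with unit diagonal. Assembling:

R = [[1, 0.2582],
 [0.2582, 1]]


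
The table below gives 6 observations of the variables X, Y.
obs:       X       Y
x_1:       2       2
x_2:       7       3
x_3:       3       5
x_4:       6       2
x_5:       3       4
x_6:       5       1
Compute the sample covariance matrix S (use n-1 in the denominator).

Step 1 — column means:
  mean(X) = (2 + 7 + 3 + 6 + 3 + 5) / 6 = 26/6 = 4.3333
  mean(Y) = (2 + 3 + 5 + 2 + 4 + 1) / 6 = 17/6 = 2.8333

Step 2 — sample covariance S[i,j] = (1/(n-1)) · Σ_k (x_{k,i} - mean_i) · (x_{k,j} - mean_j), with n-1 = 5.
  S[X,X] = ((-2.3333)·(-2.3333) + (2.6667)·(2.6667) + (-1.3333)·(-1.3333) + (1.6667)·(1.6667) + (-1.3333)·(-1.3333) + (0.6667)·(0.6667)) / 5 = 19.3333/5 = 3.8667
  S[X,Y] = ((-2.3333)·(-0.8333) + (2.6667)·(0.1667) + (-1.3333)·(2.1667) + (1.6667)·(-0.8333) + (-1.3333)·(1.1667) + (0.6667)·(-1.8333)) / 5 = -4.6667/5 = -0.9333
  S[Y,Y] = ((-0.8333)·(-0.8333) + (0.1667)·(0.1667) + (2.1667)·(2.1667) + (-0.8333)·(-0.8333) + (1.1667)·(1.1667) + (-1.8333)·(-1.8333)) / 5 = 10.8333/5 = 2.1667

S is symmetric (S[j,i] = S[i,j]). Assembling:

S = [[3.8667, -0.9333],
 [-0.9333, 2.1667]]


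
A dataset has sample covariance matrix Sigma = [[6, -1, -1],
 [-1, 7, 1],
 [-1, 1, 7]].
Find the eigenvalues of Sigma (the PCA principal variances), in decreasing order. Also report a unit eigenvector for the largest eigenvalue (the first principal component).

Step 1 — characteristic polynomial p(λ) = det(λI - Sigma) = λ³ - tr·λ² + c_1·λ - det, where tr = trace, c_1 = sum of the principal 2×2 minors, det = det(Sigma):
  tr = 6 + 7 + 7 = 20,
  c_1 = (6·7 - (-1)²) + (6·7 - (-1)²) + (7·7 - (1)²) = 41 + 41 + 48 = 130,
  det = 6·(7·7 - (1)²) - (-1)·((-1)·7 - (1)·(-1)) + (-1)·((-1)·(1) - 7·(-1)) = 6·(48) - (-1)·(-6) + (-1)·(6) = 276.
  So p(λ) = λ³ - 20λ² + 130λ - 276.
Step 2 — look for an integer root (rational root theorem: any rational root is an integer divisor of 276). Testing λ = 6:
  p(6) = 216 - 720 + 780 - 276 = 0  ✓
  Dividing out (λ - 6): p(λ) = (λ - 6)(λ² - 14λ + 46).
Step 3 — remaining eigenvalues from the quadratic λ² - 14λ + 46 = 0:
  Δ = 14² - 4·46 = 196 - 184 = 12,  λ = (14 ± √12)/2 = (14 ± 3.4641)/2 ≈ 8.7321 or 5.2679.
  Sorted: λ_1 = 8.7321,  λ_2 = 6,  λ_3 = 5.2679  (check: sum = 20 = tr ✓).

Step 4 — unit eigenvector for λ_1 ≈ 8.7321: v spans the null space of (Sigma - λ_1 I), whose rows are
  r_1 = (-2.7321, -1, -1),  r_2 = (-1, -1.7321, 1),  r_3 = (-1, 1, -1.7321).
  v is orthogonal to every row, so take v ∝ r_1 × r_2 = ((-1)·(1) - (-1)·(-1.7321), (-1)·(-1) - (-2.7321)·(1), (-2.7321)·(-1.7321) - (-1)·(-1)) ≈ (-2.7321, 3.7321, 3.7321).
  Rescale (multiply by -1 so the first nonzero entry is positive): u = (2.7321, -3.7321, -3.7321).
  ||u|| = √((2.7321)² + (-3.7321)² + (-3.7321)²) = √(35.3205) ≈ 5.9431,  v_1 = u/||u|| ≈ (0.4597, -0.628, -0.628) (||v_1|| = 1).

λ_1 = 8.7321,  λ_2 = 6,  λ_3 = 5.2679;  v_1 ≈ (0.4597, -0.628, -0.628)


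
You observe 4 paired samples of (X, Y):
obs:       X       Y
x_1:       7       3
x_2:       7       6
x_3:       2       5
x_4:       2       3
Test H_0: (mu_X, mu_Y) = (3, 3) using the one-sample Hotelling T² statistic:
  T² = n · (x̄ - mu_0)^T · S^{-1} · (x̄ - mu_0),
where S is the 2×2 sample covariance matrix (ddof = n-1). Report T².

Step 1 — sample mean vector:
  mean(X) = (7 + 7 + 2 + 2) / 4 = 18/4 = 4.5
  mean(Y) = (3 + 6 + 5 + 3) / 4 = 17/4 = 4.25
  x̄ = (4.5, 4.25),  deviation x̄ - mu_0 = (4.5, 4.25) - (3, 3) = (1.5, 1.25).

Step 2 — sample covariance matrix, S[i,j] = (1/(n-1)) · Σ_k (x_{k,i} - mean_i) · (x_{k,j} - mean_j), divisor n-1 = 3:
  S[X,X] = ((2.5)·(2.5) + (2.5)·(2.5) + (-2.5)·(-2.5) + (-2.5)·(-2.5)) / 3 = 25/3 = 8.3333
  S[X,Y] = ((2.5)·(-1.25) + (2.5)·(1.75) + (-2.5)·(0.75) + (-2.5)·(-1.25)) / 3 = 2.5/3 = 0.8333
  S[Y,Y] = ((-1.25)·(-1.25) + (1.75)·(1.75) + (0.75)·(0.75) + (-1.25)·(-1.25)) / 3 = 6.75/3 = 2.25
  S = [[8.3333, 0.8333],
 [0.8333, 2.25]].

Step 3 — invert S. det(S) = 8.3333·2.25 - (0.8333)² = 18.0556.
  S^{-1} = (1/det) · [[d, -b], [-b, a]] = [[0.1246, -0.0462],
 [-0.0462, 0.4615]].

Step 4 — quadratic form (x̄ - mu_0)^T · S^{-1} · (x̄ - mu_0):
  S^{-1} · (x̄ - mu_0) = (0.1292, 0.5077),
  (x̄ - mu_0)^T · [...] = (1.5)·(0.1292) + (1.25)·(0.5077) = 0.8285.

Step 5 — scale by n: T² = 4 · 0.8285 = 3.3138.

T² ≈ 3.3138


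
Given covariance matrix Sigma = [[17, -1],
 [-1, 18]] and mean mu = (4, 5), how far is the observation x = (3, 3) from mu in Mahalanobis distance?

Step 1 — centre the observation: (x - mu) = (-1, -2).

Step 2 — invert Sigma. det(Sigma) = 17·18 - (-1)² = 305.
  Sigma^{-1} = (1/det) · [[d, -b], [-b, a]] = [[0.059, 0.0033],
 [0.0033, 0.0557]].

Step 3 — form the quadratic (x - mu)^T · Sigma^{-1} · (x - mu):
  Sigma^{-1} · (x - mu) = (-0.0656, -0.1148).
  (x - mu)^T · [Sigma^{-1} · (x - mu)] = (-1)·(-0.0656) + (-2)·(-0.1148) = 0.2951.

Step 4 — take square root: d = √(0.2951) ≈ 0.5432.

d(x, mu) = √(0.2951) ≈ 0.5432


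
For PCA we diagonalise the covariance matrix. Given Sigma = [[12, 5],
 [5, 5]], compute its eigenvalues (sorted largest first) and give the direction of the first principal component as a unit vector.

Step 1 — characteristic polynomial of 2×2 Sigma:
  det(Sigma - λI) = λ² - trace · λ + det = 0.
  trace = 12 + 5 = 17, det = 12·5 - (5)² = 35.
Step 2 — discriminant:
  Δ = trace² - 4·det = 289 - 140 = 149.
Step 3 — eigenvalues:
  λ = (trace ± √Δ)/2 = (17 ± 12.2066)/2,
  λ_1 = 14.6033,  λ_2 = 2.3967.

Step 4 — unit eigenvector for λ_1: solve (Sigma - λ_1 I)v = 0. First row:
  (12 - 14.6033)·v_x + (5)·v_y = 0, i.e. (-2.6033)·v_x + (5)·v_y = 0,
  so v ∝ (b, λ_1 - a) = (5, 2.6033) = u.
  ||u|| = √((5)² + (2.6033)²) = √(31.7771) ≈ 5.6371,
  v_1 = u/||u|| ≈ (0.887, 0.4618) (||v_1|| = 1).

λ_1 = 14.6033,  λ_2 = 2.3967;  v_1 ≈ (0.887, 0.4618)


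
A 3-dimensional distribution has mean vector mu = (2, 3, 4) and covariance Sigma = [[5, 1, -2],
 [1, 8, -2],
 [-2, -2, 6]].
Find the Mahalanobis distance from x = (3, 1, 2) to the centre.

Step 1 — centre the observation: (x - mu) = (1, -2, -2).

Step 2 — invert Sigma (cofactor / det for 3×3, or solve directly):
  Sigma^{-1} = [[0.2316, -0.0105, 0.0737],
 [-0.0105, 0.1368, 0.0421],
 [0.0737, 0.0421, 0.2053]].

Step 3 — form the quadratic (x - mu)^T · Sigma^{-1} · (x - mu):
  Sigma^{-1} · (x - mu) = (0.1053, -0.3684, -0.4211).
  (x - mu)^T · [Sigma^{-1} · (x - mu)] = (1)·(0.1053) + (-2)·(-0.3684) + (-2)·(-0.4211) = 1.6842.

Step 4 — take square root: d = √(1.6842) ≈ 1.2978.

d(x, mu) = √(1.6842) ≈ 1.2978


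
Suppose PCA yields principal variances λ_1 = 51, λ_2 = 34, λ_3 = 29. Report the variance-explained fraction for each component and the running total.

Step 1 — total variance = trace(Sigma) = Σ λ_i = 51 + 34 + 29 = 114.

Step 2 — fraction explained by component i = λ_i / Σ λ:
  PC1: 51/114 = 0.4474
  PC2: 34/114 = 0.2982
  PC3: 29/114 = 0.2544

Step 3 — cumulative fraction after k components = (λ_1 + ... + λ_k) / Σ λ:
  k = 1: 51/114 = 0.4474
  k = 2: (51 + 34)/114 = 85/114 = 0.7456
  k = 3: (51 + 34 + 29)/114 = 114/114 = 1

Summary (fraction, with percent):

explained: PC1 0.4474 (44.74%), PC2 0.2982 (29.82%), PC3 0.2544 (25.44%);  cumulative: 0.4474, 0.7456, 1


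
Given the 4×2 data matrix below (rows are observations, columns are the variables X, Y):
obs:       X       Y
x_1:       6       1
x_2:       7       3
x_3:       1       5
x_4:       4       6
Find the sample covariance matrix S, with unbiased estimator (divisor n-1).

Step 1 — column means:
  mean(X) = (6 + 7 + 1 + 4) / 4 = 18/4 = 4.5
  mean(Y) = (1 + 3 + 5 + 6) / 4 = 15/4 = 3.75

Step 2 — sample covariance S[i,j] = (1/(n-1)) · Σ_k (x_{k,i} - mean_i) · (x_{k,j} - mean_j), with n-1 = 3.
  S[X,X] = ((1.5)·(1.5) + (2.5)·(2.5) + (-3.5)·(-3.5) + (-0.5)·(-0.5)) / 3 = 21/3 = 7
  S[X,Y] = ((1.5)·(-2.75) + (2.5)·(-0.75) + (-3.5)·(1.25) + (-0.5)·(2.25)) / 3 = -11.5/3 = -3.8333
  S[Y,Y] = ((-2.75)·(-2.75) + (-0.75)·(-0.75) + (1.25)·(1.25) + (2.25)·(2.25)) / 3 = 14.75/3 = 4.9167

S is symmetric (S[j,i] = S[i,j]). Assembling:

S = [[7, -3.8333],
 [-3.8333, 4.9167]]


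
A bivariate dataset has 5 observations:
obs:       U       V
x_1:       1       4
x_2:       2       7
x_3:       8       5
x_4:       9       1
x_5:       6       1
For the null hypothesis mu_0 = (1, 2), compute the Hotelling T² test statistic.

Step 1 — sample mean vector:
  mean(U) = (1 + 2 + 8 + 9 + 6) / 5 = 26/5 = 5.2
  mean(V) = (4 + 7 + 5 + 1 + 1) / 5 = 18/5 = 3.6
  x̄ = (5.2, 3.6),  deviation x̄ - mu_0 = (5.2, 3.6) - (1, 2) = (4.2, 1.6).

Step 2 — sample covariance matrix, S[i,j] = (1/(n-1)) · Σ_k (x_{k,i} - mean_i) · (x_{k,j} - mean_j), divisor n-1 = 4:
  S[U,U] = ((-4.2)·(-4.2) + (-3.2)·(-3.2) + (2.8)·(2.8) + (3.8)·(3.8) + (0.8)·(0.8)) / 4 = 50.8/4 = 12.7
  S[U,V] = ((-4.2)·(0.4) + (-3.2)·(3.4) + (2.8)·(1.4) + (3.8)·(-2.6) + (0.8)·(-2.6)) / 4 = -20.6/4 = -5.15
  S[V,V] = ((0.4)·(0.4) + (3.4)·(3.4) + (1.4)·(1.4) + (-2.6)·(-2.6) + (-2.6)·(-2.6)) / 4 = 27.2/4 = 6.8
  S = [[12.7, -5.15],
 [-5.15, 6.8]].

Step 3 — invert S. det(S) = 12.7·6.8 - (-5.15)² = 59.8375.
  S^{-1} = (1/det) · [[d, -b], [-b, a]] = [[0.1136, 0.0861],
 [0.0861, 0.2122]].

Step 4 — quadratic form (x̄ - mu_0)^T · S^{-1} · (x̄ - mu_0):
  S^{-1} · (x̄ - mu_0) = (0.615, 0.7011),
  (x̄ - mu_0)^T · [...] = (4.2)·(0.615) + (1.6)·(0.7011) = 3.7047.

Step 5 — scale by n: T² = 5 · 3.7047 = 18.5235.

T² ≈ 18.5235


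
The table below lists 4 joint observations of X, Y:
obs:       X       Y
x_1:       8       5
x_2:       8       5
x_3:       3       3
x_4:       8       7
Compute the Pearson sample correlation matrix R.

Step 1 — column means:
  mean(X) = (8 + 8 + 3 + 8) / 4 = 27/4 = 6.75
  mean(Y) = (5 + 5 + 3 + 7) / 4 = 20/4 = 5

Step 2 — sample variances and covariances s[i,j] = (1/(n-1)) · Σ_k (x_{k,i} - mean_i) · (x_{k,j} - mean_j), with n-1 = 3:
  s[X,X] = ((1.25)·(1.25) + (1.25)·(1.25) + (-3.75)·(-3.75) + (1.25)·(1.25)) / 3 = 18.75/3 = 6.25
  s[X,Y] = ((1.25)·(0) + (1.25)·(0) + (-3.75)·(-2) + (1.25)·(2)) / 3 = 10/3 = 3.3333
  s[Y,Y] = ((0)·(0) + (0)·(0) + (-2)·(-2) + (2)·(2)) / 3 = 8/3 = 2.6667
  Sample standard deviations s_i = √(s[i,i]):
  s(X) = √(6.25) = 2.5
  s(Y) = √(2.6667) = 1.633

Step 3 — r_{ij} = s_{ij} / (s_i · s_j):
  r[X,X] = 1 (diagonal).
  r[X,Y] = 3.3333 / (2.5 · 1.633) = 3.3333 / 4.0825 = 0.8165
  r[Y,Y] = 1 (diagonal).

R is symmetric with unit diagonal. Assembling:

R = [[1, 0.8165],
 [0.8165, 1]]
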